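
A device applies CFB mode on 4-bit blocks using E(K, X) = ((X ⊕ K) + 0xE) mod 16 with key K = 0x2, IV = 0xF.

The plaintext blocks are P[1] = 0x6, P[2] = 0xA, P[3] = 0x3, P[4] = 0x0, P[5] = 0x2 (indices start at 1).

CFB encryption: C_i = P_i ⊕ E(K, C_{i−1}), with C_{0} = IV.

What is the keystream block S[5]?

C[1]: E(K, 0xF) = 0xB; 0x6 ⊕ 0xB = 0xD.
C[2]: E(K, 0xD) = 0xD; 0xA ⊕ 0xD = 0x7.
C[3]: E(K, 0x7) = 0x3; 0x3 ⊕ 0x3 = 0x0.
C[4]: E(K, 0x0) = 0x0; 0x0 ⊕ 0x0 = 0x0.
C[5]: E(K, 0x0) = 0x0; 0x2 ⊕ 0x0 = 0x2.
So S[5] = 0x0.

0x0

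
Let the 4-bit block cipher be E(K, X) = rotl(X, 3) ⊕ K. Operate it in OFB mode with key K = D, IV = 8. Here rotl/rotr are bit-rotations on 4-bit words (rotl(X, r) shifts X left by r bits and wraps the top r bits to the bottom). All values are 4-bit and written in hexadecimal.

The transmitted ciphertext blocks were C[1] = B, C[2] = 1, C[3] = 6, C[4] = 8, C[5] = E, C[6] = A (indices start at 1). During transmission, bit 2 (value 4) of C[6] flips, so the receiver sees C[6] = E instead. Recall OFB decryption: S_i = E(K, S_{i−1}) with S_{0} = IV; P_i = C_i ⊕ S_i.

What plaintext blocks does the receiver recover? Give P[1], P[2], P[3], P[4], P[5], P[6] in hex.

Only C[6] changed, to E. In OFB, a change in C_i flips the same bit in P_i only; the keystream is unaffected. Decrypting the received ciphertext:
P[1]: S = E(K, 8) = 9; B ⊕ 9 = 2.
P[2]: S = E(K, 9) = 1; 1 ⊕ 1 = 0.
P[3]: S = E(K, 1) = 5; 6 ⊕ 5 = 3.
P[4]: S = E(K, 5) = 7; 8 ⊕ 7 = F.
P[5]: S = E(K, 7) = 6; E ⊕ 6 = 8.
P[6]: S = E(K, 6) = E; E ⊕ E = 0.
Blocks that differ from the original plaintext: P[6].

P[1] = 2, P[2] = 0, P[3] = 3, P[4] = F, P[5] = 8, P[6] = 0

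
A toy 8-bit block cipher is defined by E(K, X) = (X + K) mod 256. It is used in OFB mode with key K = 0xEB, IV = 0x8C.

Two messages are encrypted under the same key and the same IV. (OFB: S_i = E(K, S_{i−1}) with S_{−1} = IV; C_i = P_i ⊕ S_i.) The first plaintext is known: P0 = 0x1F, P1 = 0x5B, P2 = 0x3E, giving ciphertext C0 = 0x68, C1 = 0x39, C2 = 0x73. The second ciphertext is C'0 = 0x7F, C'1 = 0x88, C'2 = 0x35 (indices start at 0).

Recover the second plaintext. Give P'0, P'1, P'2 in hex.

In OFB with a reused IV, both messages share the same keystream S_i, so C_i ⊕ C'_i = P_i ⊕ P'_i and thus P'_i = P_i ⊕ C_i ⊕ C'_i.
P'0: 0x1F ⊕ 0x68 ⊕ 0x7F = 0x08.
P'1: 0x5B ⊕ 0x39 ⊕ 0x88 = 0xEA.
P'2: 0x3E ⊕ 0x73 ⊕ 0x35 = 0x78.

P'0 = 0x08, P'1 = 0xEA, P'2 = 0x78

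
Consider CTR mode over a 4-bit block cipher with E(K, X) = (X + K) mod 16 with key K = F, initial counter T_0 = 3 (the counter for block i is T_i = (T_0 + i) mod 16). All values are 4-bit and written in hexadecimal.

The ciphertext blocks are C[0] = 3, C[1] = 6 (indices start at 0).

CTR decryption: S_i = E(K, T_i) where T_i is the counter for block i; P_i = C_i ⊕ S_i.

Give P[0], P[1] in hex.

P[0] = 1, P[1] = 5

P[0]: T = 3, S = E(K, T) = 2; 3 ⊕ 2 = 1.
P[1]: T = 4, S = E(K, T) = 3; 6 ⊕ 3 = 5.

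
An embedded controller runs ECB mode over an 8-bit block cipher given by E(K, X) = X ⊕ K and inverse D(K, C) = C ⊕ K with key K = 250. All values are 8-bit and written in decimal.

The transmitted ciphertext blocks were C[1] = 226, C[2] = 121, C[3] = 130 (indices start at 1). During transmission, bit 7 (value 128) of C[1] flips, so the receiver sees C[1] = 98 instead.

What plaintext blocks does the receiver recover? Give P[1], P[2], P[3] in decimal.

P[1] = 152, P[2] = 131, P[3] = 120

ECB decryption: P_i = D(K, C_i).
Only C[1] changed, to 98. In ECB, a change in C_i affects only P_i. Decrypting the received ciphertext:
P[1]: D(K, 98) = 152.
P[2]: D(K, 121) = 131.
P[3]: D(K, 130) = 120.
Blocks that differ from the original plaintext: P[1].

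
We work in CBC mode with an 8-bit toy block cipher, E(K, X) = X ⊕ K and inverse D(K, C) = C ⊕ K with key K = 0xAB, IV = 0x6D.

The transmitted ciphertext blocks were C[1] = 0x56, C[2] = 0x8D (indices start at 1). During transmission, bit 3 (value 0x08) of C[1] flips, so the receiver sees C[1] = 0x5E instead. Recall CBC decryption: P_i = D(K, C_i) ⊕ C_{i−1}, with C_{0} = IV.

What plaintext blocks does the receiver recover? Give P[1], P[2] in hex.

Only C[1] changed, to 0x5E. In CBC, a change in C_i garbles P_i and flips the same bit in P_{i+1}. Decrypting the received ciphertext:
P[1]: D(K, 0x5E) = 0xF5; 0xF5 ⊕ 0x6D = 0x98.
P[2]: D(K, 0x8D) = 0x26; 0x26 ⊕ 0x5E = 0x78.
Blocks that differ from the original plaintext: P[1], P[2].

P[1] = 0x98, P[2] = 0x78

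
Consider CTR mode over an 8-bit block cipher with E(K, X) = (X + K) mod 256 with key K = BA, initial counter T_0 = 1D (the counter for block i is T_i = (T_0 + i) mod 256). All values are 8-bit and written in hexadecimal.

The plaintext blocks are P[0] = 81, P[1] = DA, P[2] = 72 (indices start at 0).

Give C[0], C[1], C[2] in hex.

C[0] = 56, C[1] = 02, C[2] = AB

CTR encryption: S_i = E(K, T_i) where T_i is the counter for block i; C_i = P_i ⊕ S_i.
C[0]: T = 1D, S = E(K, T) = D7; 81 ⊕ D7 = 56.
C[1]: T = 1E, S = E(K, T) = D8; DA ⊕ D8 = 02.
C[2]: T = 1F, S = E(K, T) = D9; 72 ⊕ D9 = AB.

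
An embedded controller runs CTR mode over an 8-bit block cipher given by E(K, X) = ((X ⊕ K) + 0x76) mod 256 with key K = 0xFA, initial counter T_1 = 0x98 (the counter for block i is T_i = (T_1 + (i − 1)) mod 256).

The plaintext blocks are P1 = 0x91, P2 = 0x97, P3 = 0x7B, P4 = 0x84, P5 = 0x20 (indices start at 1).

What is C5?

C5 = 0xFC

CTR encryption: S_i = E(K, T_i) where T_i is the counter for block i; C_i = P_i ⊕ S_i.
C1: T = 0x98, S = E(K, T) = 0xD8; 0x91 ⊕ 0xD8 = 0x49.
C2: T = 0x99, S = E(K, T) = 0xD9; 0x97 ⊕ 0xD9 = 0x4E.
C3: T = 0x9A, S = E(K, T) = 0xD6; 0x7B ⊕ 0xD6 = 0xAD.
C4: T = 0x9B, S = E(K, T) = 0xD7; 0x84 ⊕ 0xD7 = 0x53.
C5: T = 0x9C, S = E(K, T) = 0xDC; 0x20 ⊕ 0xDC = 0xFC.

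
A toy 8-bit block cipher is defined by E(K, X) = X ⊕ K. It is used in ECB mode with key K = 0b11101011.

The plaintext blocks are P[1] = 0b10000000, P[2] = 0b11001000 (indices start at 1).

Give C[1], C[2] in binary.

C[1] = 0b01101011, C[2] = 0b00100011

ECB encryption: C_i = E(K, P_i).
C[1]: E(K, 0b10000000) = 0b01101011.
C[2]: E(K, 0b11001000) = 0b00100011.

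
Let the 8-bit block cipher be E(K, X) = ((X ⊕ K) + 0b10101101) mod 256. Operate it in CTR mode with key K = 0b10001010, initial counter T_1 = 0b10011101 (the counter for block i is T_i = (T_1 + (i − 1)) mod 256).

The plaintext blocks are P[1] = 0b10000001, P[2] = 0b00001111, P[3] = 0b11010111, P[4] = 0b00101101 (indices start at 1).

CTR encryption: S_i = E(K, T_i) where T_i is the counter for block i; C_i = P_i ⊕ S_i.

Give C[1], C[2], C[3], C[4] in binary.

C[1]: T = 0b10011101, S = E(K, T) = 0b11000100; 0b10000001 ⊕ 0b11000100 = 0b01000101.
C[2]: T = 0b10011110, S = E(K, T) = 0b11000001; 0b00001111 ⊕ 0b11000001 = 0b11001110.
C[3]: T = 0b10011111, S = E(K, T) = 0b11000010; 0b11010111 ⊕ 0b11000010 = 0b00010101.
C[4]: T = 0b10100000, S = E(K, T) = 0b11010111; 0b00101101 ⊕ 0b11010111 = 0b11111010.

C[1] = 0b01000101, C[2] = 0b11001110, C[3] = 0b00010101, C[4] = 0b11111010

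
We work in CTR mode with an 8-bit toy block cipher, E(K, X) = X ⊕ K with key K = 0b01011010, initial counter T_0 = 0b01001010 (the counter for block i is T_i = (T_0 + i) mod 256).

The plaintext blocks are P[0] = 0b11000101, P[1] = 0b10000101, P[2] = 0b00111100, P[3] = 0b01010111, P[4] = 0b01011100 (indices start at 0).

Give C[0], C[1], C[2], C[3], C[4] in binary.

C[0] = 0b11010101, C[1] = 0b10010100, C[2] = 0b00101010, C[3] = 0b01000000, C[4] = 0b01001000

CTR encryption: S_i = E(K, T_i) where T_i is the counter for block i; C_i = P_i ⊕ S_i.
C[0]: T = 0b01001010, S = E(K, T) = 0b00010000; 0b11000101 ⊕ 0b00010000 = 0b11010101.
C[1]: T = 0b01001011, S = E(K, T) = 0b00010001; 0b10000101 ⊕ 0b00010001 = 0b10010100.
C[2]: T = 0b01001100, S = E(K, T) = 0b00010110; 0b00111100 ⊕ 0b00010110 = 0b00101010.
C[3]: T = 0b01001101, S = E(K, T) = 0b00010111; 0b01010111 ⊕ 0b00010111 = 0b01000000.
C[4]: T = 0b01001110, S = E(K, T) = 0b00010100; 0b01011100 ⊕ 0b00010100 = 0b01001000.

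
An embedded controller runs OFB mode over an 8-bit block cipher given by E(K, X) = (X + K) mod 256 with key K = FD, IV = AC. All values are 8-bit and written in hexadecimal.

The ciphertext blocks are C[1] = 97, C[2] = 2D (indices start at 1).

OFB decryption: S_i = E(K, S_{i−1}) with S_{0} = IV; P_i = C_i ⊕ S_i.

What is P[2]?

P[2] = 8B

P[1]: S = E(K, AC) = A9; 97 ⊕ A9 = 3E.
P[2]: S = E(K, A9) = A6; 2D ⊕ A6 = 8B.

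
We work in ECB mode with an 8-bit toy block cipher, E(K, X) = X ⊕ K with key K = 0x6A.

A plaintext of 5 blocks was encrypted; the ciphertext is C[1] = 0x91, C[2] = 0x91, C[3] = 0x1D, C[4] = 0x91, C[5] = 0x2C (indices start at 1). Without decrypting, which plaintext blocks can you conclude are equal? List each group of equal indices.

P[1] = P[2] = P[4]

ECB encrypts each block independently with the same key, so equal ciphertext blocks imply equal plaintext blocks.
C[1] = C[2] = C[4] = 0x91, so P[1] = P[2] = P[4].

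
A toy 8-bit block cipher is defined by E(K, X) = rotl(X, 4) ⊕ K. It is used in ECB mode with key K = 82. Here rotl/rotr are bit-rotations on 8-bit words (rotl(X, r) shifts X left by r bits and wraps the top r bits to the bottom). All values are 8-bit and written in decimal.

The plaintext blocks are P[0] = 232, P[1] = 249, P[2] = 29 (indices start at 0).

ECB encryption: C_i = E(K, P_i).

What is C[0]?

C[0]: E(K, 232) = 220.

C[0] = 220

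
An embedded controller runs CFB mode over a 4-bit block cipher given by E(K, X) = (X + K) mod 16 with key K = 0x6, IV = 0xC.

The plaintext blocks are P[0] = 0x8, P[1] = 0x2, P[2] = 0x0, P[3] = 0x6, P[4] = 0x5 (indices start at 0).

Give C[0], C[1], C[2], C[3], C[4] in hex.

CFB encryption: C_i = P_i ⊕ E(K, C_{i−1}), with C_{−1} = IV.
C[0]: E(K, 0xC) = 0x2; 0x8 ⊕ 0x2 = 0xA.
C[1]: E(K, 0xA) = 0x0; 0x2 ⊕ 0x0 = 0x2.
C[2]: E(K, 0x2) = 0x8; 0x0 ⊕ 0x8 = 0x8.
C[3]: E(K, 0x8) = 0xE; 0x6 ⊕ 0xE = 0x8.
C[4]: E(K, 0x8) = 0xE; 0x5 ⊕ 0xE = 0xB.

C[0] = 0xA, C[1] = 0x2, C[2] = 0x8, C[3] = 0x8, C[4] = 0xB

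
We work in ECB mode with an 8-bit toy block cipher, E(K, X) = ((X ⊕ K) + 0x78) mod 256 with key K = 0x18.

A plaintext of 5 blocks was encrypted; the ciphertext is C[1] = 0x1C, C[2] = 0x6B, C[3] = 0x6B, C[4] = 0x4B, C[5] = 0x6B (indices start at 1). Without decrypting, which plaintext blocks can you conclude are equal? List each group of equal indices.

P[2] = P[3] = P[5]

ECB encrypts each block independently with the same key, so equal ciphertext blocks imply equal plaintext blocks.
C[2] = C[3] = C[5] = 0x6B, so P[2] = P[3] = P[5].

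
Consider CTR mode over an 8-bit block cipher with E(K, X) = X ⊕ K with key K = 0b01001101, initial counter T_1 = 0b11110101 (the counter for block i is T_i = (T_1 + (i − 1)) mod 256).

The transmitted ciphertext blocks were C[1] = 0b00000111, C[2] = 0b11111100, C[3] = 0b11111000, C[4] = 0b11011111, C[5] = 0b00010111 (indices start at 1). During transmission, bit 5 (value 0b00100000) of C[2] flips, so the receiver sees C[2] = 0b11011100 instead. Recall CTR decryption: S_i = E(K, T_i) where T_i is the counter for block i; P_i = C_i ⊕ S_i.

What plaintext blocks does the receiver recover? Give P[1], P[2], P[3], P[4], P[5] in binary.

Only C[2] changed, to 0b11011100. In CTR, a change in C_i flips the same bit in P_i only; the keystream is unaffected. Decrypting the received ciphertext:
P[1]: T = 0b11110101, S = E(K, T) = 0b10111000; 0b00000111 ⊕ 0b10111000 = 0b10111111.
P[2]: T = 0b11110110, S = E(K, T) = 0b10111011; 0b11011100 ⊕ 0b10111011 = 0b01100111.
P[3]: T = 0b11110111, S = E(K, T) = 0b10111010; 0b11111000 ⊕ 0b10111010 = 0b01000010.
P[4]: T = 0b11111000, S = E(K, T) = 0b10110101; 0b11011111 ⊕ 0b10110101 = 0b01101010.
P[5]: T = 0b11111001, S = E(K, T) = 0b10110100; 0b00010111 ⊕ 0b10110100 = 0b10100011.
Blocks that differ from the original plaintext: P[2].

P[1] = 0b10111111, P[2] = 0b01100111, P[3] = 0b01000010, P[4] = 0b01101010, P[5] = 0b10100011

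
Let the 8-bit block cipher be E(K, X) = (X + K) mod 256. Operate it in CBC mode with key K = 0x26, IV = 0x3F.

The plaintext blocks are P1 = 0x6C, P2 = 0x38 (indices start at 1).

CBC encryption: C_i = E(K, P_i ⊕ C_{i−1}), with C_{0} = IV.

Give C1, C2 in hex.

C1 = 0x79, C2 = 0x67

C1: P1 ⊕ 0x3F = 0x53; E(K, 0x53) = 0x79.
C2: P2 ⊕ 0x79 = 0x41; E(K, 0x41) = 0x67.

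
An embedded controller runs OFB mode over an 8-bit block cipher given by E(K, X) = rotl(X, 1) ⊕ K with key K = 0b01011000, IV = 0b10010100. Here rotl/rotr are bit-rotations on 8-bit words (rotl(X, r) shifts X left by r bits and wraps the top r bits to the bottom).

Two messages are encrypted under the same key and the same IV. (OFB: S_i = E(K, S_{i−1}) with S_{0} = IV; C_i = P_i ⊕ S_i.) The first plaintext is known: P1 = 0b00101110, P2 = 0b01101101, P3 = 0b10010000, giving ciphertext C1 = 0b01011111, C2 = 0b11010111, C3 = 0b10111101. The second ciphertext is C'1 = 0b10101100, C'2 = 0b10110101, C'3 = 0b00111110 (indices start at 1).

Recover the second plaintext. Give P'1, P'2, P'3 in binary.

P'1 = 0b11011101, P'2 = 0b00001111, P'3 = 0b00010011

In OFB with a reused IV, both messages share the same keystream S_i, so C_i ⊕ C'_i = P_i ⊕ P'_i and thus P'_i = P_i ⊕ C_i ⊕ C'_i.
P'1: 0b00101110 ⊕ 0b01011111 ⊕ 0b10101100 = 0b11011101.
P'2: 0b01101101 ⊕ 0b11010111 ⊕ 0b10110101 = 0b00001111.
P'3: 0b10010000 ⊕ 0b10111101 ⊕ 0b00111110 = 0b00010011.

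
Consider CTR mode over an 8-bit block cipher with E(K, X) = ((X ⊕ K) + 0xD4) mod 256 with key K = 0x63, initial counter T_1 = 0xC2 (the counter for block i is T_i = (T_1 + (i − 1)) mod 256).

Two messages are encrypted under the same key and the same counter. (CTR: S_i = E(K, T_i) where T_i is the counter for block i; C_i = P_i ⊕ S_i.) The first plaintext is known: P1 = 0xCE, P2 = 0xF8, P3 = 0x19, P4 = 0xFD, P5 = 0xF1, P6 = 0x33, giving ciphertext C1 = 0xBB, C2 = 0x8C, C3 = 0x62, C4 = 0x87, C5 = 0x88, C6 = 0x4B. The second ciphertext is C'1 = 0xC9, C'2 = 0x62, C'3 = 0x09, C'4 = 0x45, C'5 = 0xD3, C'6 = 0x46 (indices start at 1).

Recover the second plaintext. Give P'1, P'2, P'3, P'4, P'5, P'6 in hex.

In CTR with a reused counter, both messages share the same keystream S_i, so C_i ⊕ C'_i = P_i ⊕ P'_i and thus P'_i = P_i ⊕ C_i ⊕ C'_i.
P'1: 0xCE ⊕ 0xBB ⊕ 0xC9 = 0xBC.
P'2: 0xF8 ⊕ 0x8C ⊕ 0x62 = 0x16.
P'3: 0x19 ⊕ 0x62 ⊕ 0x09 = 0x72.
P'4: 0xFD ⊕ 0x87 ⊕ 0x45 = 0x3F.
P'5: 0xF1 ⊕ 0x88 ⊕ 0xD3 = 0xAA.
P'6: 0x33 ⊕ 0x4B ⊕ 0x46 = 0x3E.

P'1 = 0xBC, P'2 = 0x16, P'3 = 0x72, P'4 = 0x3F, P'5 = 0xAA, P'6 = 0x3E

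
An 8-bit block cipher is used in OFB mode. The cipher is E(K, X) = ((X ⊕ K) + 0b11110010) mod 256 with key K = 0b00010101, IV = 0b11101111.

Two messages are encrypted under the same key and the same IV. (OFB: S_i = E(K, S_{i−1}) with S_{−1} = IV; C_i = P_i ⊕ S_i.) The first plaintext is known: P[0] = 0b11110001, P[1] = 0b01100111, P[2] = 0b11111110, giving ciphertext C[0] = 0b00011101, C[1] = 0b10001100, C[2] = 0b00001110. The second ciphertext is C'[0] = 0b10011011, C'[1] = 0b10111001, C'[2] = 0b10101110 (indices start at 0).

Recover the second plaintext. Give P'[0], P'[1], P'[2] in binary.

In OFB with a reused IV, both messages share the same keystream S_i, so C_i ⊕ C'_i = P_i ⊕ P'_i and thus P'_i = P_i ⊕ C_i ⊕ C'_i.
P'[0]: 0b11110001 ⊕ 0b00011101 ⊕ 0b10011011 = 0b01110111.
P'[1]: 0b01100111 ⊕ 0b10001100 ⊕ 0b10111001 = 0b01010010.
P'[2]: 0b11111110 ⊕ 0b00001110 ⊕ 0b10101110 = 0b01011110.

P'[0] = 0b01110111, P'[1] = 0b01010010, P'[2] = 0b01011110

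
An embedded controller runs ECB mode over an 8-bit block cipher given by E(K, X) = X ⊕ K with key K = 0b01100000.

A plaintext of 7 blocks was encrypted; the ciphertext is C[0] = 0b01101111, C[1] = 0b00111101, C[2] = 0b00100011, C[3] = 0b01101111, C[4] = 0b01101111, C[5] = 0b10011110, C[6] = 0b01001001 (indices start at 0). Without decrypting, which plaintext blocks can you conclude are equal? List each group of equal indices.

P[0] = P[3] = P[4]

ECB encrypts each block independently with the same key, so equal ciphertext blocks imply equal plaintext blocks.
C[0] = C[3] = C[4] = 0b01101111, so P[0] = P[3] = P[4].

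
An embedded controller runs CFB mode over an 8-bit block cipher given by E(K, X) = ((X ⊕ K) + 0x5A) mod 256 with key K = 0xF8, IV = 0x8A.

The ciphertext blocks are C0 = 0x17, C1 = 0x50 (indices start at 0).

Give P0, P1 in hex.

P0 = 0xDB, P1 = 0x19

CFB decryption: P_i = C_i ⊕ E(K, C_{i−1}), with C_{−1} = IV.
P0: E(K, 0x8A) = 0xCC; 0x17 ⊕ 0xCC = 0xDB.
P1: E(K, 0x17) = 0x49; 0x50 ⊕ 0x49 = 0x19.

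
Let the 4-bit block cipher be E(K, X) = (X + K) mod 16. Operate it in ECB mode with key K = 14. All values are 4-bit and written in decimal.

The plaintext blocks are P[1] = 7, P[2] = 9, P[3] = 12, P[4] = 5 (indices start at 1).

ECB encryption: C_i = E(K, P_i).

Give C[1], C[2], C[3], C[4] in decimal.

C[1] = 5, C[2] = 7, C[3] = 10, C[4] = 3

C[1]: E(K, 7) = 5.
C[2]: E(K, 9) = 7.
C[3]: E(K, 12) = 10.
C[4]: E(K, 5) = 3.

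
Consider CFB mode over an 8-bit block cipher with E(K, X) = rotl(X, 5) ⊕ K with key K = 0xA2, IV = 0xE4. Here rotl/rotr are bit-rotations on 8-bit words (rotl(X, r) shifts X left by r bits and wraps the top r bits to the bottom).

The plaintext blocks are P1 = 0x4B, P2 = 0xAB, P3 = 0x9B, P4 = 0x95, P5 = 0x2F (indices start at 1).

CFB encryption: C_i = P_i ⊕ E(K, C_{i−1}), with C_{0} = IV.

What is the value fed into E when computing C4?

C1: E(K, 0xE4) = 0x3E; 0x4B ⊕ 0x3E = 0x75.
C2: E(K, 0x75) = 0x0C; 0xAB ⊕ 0x0C = 0xA7.
C3: E(K, 0xA7) = 0x56; 0x9B ⊕ 0x56 = 0xCD.
C4: E(K, 0xCD) = 0x1B; 0x95 ⊕ 0x1B = 0x8E.
So the input to E for block 4 is 0xCD.

0xCD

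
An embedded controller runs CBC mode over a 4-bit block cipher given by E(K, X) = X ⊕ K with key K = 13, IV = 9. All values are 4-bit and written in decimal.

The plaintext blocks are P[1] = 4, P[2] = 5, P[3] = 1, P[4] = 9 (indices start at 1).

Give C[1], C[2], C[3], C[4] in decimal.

CBC encryption: C_i = E(K, P_i ⊕ C_{i−1}), with C_{0} = IV.
C[1]: P[1] ⊕ 9 = 13; E(K, 13) = 0.
C[2]: P[2] ⊕ 0 = 5; E(K, 5) = 8.
C[3]: P[3] ⊕ 8 = 9; E(K, 9) = 4.
C[4]: P[4] ⊕ 4 = 13; E(K, 13) = 0.

C[1] = 0, C[2] = 8, C[3] = 4, C[4] = 0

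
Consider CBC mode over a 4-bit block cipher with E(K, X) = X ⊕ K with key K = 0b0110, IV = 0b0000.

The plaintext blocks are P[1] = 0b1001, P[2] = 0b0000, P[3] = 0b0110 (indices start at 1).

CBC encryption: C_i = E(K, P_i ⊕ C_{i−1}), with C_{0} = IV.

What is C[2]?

C[2] = 0b1001

C[1]: P[1] ⊕ 0b0000 = 0b1001; E(K, 0b1001) = 0b1111.
C[2]: P[2] ⊕ 0b1111 = 0b1111; E(K, 0b1111) = 0b1001.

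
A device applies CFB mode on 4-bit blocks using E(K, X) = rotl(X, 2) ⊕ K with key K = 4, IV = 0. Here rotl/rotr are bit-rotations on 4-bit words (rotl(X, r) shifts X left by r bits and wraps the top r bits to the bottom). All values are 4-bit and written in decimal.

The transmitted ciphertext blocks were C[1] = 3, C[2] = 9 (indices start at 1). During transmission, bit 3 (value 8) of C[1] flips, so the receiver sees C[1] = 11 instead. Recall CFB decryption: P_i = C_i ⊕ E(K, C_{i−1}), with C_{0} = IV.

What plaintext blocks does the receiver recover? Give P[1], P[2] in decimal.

Only C[1] changed, to 11. In CFB, a change in C_i flips the same bit in P_i and garbles P_{i+1}. Decrypting the received ciphertext:
P[1]: E(K, 0) = 4; 11 ⊕ 4 = 15.
P[2]: E(K, 11) = 10; 9 ⊕ 10 = 3.
Blocks that differ from the original plaintext: P[1], P[2].

P[1] = 15, P[2] = 3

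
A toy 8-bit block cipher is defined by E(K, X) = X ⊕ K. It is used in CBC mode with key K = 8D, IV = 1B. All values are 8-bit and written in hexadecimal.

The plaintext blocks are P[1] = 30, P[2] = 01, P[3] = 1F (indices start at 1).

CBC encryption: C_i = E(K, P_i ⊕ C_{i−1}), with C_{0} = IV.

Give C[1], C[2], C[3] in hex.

C[1]: P[1] ⊕ 1B = 2B; E(K, 2B) = A6.
C[2]: P[2] ⊕ A6 = A7; E(K, A7) = 2A.
C[3]: P[3] ⊕ 2A = 35; E(K, 35) = B8.

C[1] = A6, C[2] = 2A, C[3] = B8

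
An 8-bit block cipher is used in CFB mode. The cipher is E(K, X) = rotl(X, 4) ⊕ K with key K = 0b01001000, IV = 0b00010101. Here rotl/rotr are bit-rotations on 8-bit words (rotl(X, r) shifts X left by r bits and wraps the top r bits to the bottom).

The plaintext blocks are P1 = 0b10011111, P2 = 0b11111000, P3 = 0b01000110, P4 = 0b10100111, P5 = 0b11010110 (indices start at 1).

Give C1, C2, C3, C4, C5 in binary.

C1 = 0b10000110, C2 = 0b11011000, C3 = 0b10000011, C4 = 0b11010111, C5 = 0b11100011

CFB encryption: C_i = P_i ⊕ E(K, C_{i−1}), with C_{0} = IV.
C1: E(K, 0b00010101) = 0b00011001; 0b10011111 ⊕ 0b00011001 = 0b10000110.
C2: E(K, 0b10000110) = 0b00100000; 0b11111000 ⊕ 0b00100000 = 0b11011000.
C3: E(K, 0b11011000) = 0b11000101; 0b01000110 ⊕ 0b11000101 = 0b10000011.
C4: E(K, 0b10000011) = 0b01110000; 0b10100111 ⊕ 0b01110000 = 0b11010111.
C5: E(K, 0b11010111) = 0b00110101; 0b11010110 ⊕ 0b00110101 = 0b11100011.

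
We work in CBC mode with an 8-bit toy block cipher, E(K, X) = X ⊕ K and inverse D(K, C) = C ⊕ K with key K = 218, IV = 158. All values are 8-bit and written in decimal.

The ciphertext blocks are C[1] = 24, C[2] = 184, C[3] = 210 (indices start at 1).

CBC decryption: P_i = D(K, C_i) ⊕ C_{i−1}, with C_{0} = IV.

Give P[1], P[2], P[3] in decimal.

P[1]: D(K, 24) = 194; 194 ⊕ 158 = 92.
P[2]: D(K, 184) = 98; 98 ⊕ 24 = 122.
P[3]: D(K, 210) = 8; 8 ⊕ 184 = 176.

P[1] = 92, P[2] = 122, P[3] = 176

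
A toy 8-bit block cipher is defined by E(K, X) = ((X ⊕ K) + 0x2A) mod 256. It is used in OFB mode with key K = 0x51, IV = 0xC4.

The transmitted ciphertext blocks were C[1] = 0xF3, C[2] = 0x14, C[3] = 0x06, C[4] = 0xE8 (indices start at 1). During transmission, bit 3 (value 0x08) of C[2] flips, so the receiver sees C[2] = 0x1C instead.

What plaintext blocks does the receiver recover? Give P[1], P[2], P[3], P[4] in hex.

P[1] = 0x4C, P[2] = 0x04, P[3] = 0x75, P[4] = 0xA4

OFB decryption: S_i = E(K, S_{i−1}) with S_{0} = IV; P_i = C_i ⊕ S_i.
Only C[2] changed, to 0x1C. In OFB, a change in C_i flips the same bit in P_i only; the keystream is unaffected. Decrypting the received ciphertext:
P[1]: S = E(K, 0xC4) = 0xBF; 0xF3 ⊕ 0xBF = 0x4C.
P[2]: S = E(K, 0xBF) = 0x18; 0x1C ⊕ 0x18 = 0x04.
P[3]: S = E(K, 0x18) = 0x73; 0x06 ⊕ 0x73 = 0x75.
P[4]: S = E(K, 0x73) = 0x4C; 0xE8 ⊕ 0x4C = 0xA4.
Blocks that differ from the original plaintext: P[2].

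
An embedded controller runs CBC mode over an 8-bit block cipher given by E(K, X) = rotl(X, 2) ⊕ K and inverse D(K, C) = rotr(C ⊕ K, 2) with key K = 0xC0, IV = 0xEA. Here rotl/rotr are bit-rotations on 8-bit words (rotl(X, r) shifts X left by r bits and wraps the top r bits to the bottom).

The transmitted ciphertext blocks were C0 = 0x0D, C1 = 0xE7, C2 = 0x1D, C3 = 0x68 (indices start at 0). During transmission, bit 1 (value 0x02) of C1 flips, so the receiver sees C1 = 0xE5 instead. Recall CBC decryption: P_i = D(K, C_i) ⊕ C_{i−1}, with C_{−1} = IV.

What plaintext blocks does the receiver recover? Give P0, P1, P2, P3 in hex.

P0 = 0x99, P1 = 0x44, P2 = 0x92, P3 = 0x37

Only C1 changed, to 0xE5. In CBC, a change in C_i garbles P_i and flips the same bit in P_{i+1}. Decrypting the received ciphertext:
P0: D(K, 0x0D) = 0x73; 0x73 ⊕ 0xEA = 0x99.
P1: D(K, 0xE5) = 0x49; 0x49 ⊕ 0x0D = 0x44.
P2: D(K, 0x1D) = 0x77; 0x77 ⊕ 0xE5 = 0x92.
P3: D(K, 0x68) = 0x2A; 0x2A ⊕ 0x1D = 0x37.
Blocks that differ from the original plaintext: P1, P2.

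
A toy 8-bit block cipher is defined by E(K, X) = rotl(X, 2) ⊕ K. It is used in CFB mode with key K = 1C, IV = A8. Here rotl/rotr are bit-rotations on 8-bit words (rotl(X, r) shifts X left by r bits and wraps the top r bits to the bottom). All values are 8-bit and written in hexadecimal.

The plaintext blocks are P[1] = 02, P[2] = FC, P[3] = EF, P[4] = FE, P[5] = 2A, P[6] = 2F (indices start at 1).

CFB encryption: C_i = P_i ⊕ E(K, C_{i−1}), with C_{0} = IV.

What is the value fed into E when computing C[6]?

06

C[1]: E(K, A8) = BE; 02 ⊕ BE = BC.
C[2]: E(K, BC) = EE; FC ⊕ EE = 12.
C[3]: E(K, 12) = 54; EF ⊕ 54 = BB.
C[4]: E(K, BB) = F2; FE ⊕ F2 = 0C.
C[5]: E(K, 0C) = 2C; 2A ⊕ 2C = 06.
C[6]: E(K, 06) = 04; 2F ⊕ 04 = 2B.
So the input to E for block [6] is 06.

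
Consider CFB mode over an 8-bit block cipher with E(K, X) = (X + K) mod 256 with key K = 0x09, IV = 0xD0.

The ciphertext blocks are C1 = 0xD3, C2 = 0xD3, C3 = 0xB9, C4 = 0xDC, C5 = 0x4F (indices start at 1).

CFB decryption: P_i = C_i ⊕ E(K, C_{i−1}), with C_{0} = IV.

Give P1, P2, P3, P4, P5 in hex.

P1 = 0x0A, P2 = 0x0F, P3 = 0x65, P4 = 0x1E, P5 = 0xAA

P1: E(K, 0xD0) = 0xD9; 0xD3 ⊕ 0xD9 = 0x0A.
P2: E(K, 0xD3) = 0xDC; 0xD3 ⊕ 0xDC = 0x0F.
P3: E(K, 0xD3) = 0xDC; 0xB9 ⊕ 0xDC = 0x65.
P4: E(K, 0xB9) = 0xC2; 0xDC ⊕ 0xC2 = 0x1E.
P5: E(K, 0xDC) = 0xE5; 0x4F ⊕ 0xE5 = 0xAA.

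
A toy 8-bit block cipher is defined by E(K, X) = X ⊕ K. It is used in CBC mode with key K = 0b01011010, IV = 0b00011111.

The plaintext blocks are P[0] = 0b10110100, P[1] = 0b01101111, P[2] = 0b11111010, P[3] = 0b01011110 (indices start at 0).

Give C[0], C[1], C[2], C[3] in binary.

CBC encryption: C_i = E(K, P_i ⊕ C_{i−1}), with C_{−1} = IV.
C[0]: P[0] ⊕ 0b00011111 = 0b10101011; E(K, 0b10101011) = 0b11110001.
C[1]: P[1] ⊕ 0b11110001 = 0b10011110; E(K, 0b10011110) = 0b11000100.
C[2]: P[2] ⊕ 0b11000100 = 0b00111110; E(K, 0b00111110) = 0b01100100.
C[3]: P[3] ⊕ 0b01100100 = 0b00111010; E(K, 0b00111010) = 0b01100000.

C[0] = 0b11110001, C[1] = 0b11000100, C[2] = 0b01100100, C[3] = 0b01100000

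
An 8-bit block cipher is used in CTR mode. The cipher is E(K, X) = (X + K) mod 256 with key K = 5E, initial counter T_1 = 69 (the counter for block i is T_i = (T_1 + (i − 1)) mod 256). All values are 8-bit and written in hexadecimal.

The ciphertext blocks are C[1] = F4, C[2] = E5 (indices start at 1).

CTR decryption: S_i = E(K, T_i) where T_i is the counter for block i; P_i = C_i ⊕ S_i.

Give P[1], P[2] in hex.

P[1]: T = 69, S = E(K, T) = C7; F4 ⊕ C7 = 33.
P[2]: T = 6A, S = E(K, T) = C8; E5 ⊕ C8 = 2D.

P[1] = 33, P[2] = 2D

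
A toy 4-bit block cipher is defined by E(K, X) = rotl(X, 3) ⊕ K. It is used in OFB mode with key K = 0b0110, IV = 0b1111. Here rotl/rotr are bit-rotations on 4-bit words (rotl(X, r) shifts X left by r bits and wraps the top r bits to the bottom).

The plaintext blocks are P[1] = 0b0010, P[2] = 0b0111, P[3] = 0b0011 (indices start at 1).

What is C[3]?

OFB encryption: S_i = E(K, S_{i−1}) with S_{0} = IV; C_i = P_i ⊕ S_i.
C[1]: S = E(K, 0b1111) = 0b1001; 0b0010 ⊕ 0b1001 = 0b1011.
C[2]: S = E(K, 0b1001) = 0b1010; 0b0111 ⊕ 0b1010 = 0b1101.
C[3]: S = E(K, 0b1010) = 0b0011; 0b0011 ⊕ 0b0011 = 0b0000.

C[3] = 0b0000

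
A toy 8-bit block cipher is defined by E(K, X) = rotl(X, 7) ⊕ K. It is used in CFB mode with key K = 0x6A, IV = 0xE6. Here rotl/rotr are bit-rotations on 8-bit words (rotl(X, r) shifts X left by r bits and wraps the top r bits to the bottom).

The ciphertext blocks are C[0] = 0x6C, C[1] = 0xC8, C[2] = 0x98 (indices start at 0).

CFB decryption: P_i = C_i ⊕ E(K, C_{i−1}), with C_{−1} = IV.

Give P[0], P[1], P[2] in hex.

P[0] = 0x75, P[1] = 0x94, P[2] = 0x96

P[0]: E(K, 0xE6) = 0x19; 0x6C ⊕ 0x19 = 0x75.
P[1]: E(K, 0x6C) = 0x5C; 0xC8 ⊕ 0x5C = 0x94.
P[2]: E(K, 0xC8) = 0x0E; 0x98 ⊕ 0x0E = 0x96.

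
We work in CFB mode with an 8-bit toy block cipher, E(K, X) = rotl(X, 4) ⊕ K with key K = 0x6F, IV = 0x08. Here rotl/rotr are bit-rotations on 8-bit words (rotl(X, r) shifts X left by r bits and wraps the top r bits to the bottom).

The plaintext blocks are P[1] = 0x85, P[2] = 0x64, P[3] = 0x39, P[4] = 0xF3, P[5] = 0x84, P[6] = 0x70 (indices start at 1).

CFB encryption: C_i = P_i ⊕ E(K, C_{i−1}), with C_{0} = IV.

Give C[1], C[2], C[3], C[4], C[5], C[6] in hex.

C[1]: E(K, 0x08) = 0xEF; 0x85 ⊕ 0xEF = 0x6A.
C[2]: E(K, 0x6A) = 0xC9; 0x64 ⊕ 0xC9 = 0xAD.
C[3]: E(K, 0xAD) = 0xB5; 0x39 ⊕ 0xB5 = 0x8C.
C[4]: E(K, 0x8C) = 0xA7; 0xF3 ⊕ 0xA7 = 0x54.
C[5]: E(K, 0x54) = 0x2A; 0x84 ⊕ 0x2A = 0xAE.
C[6]: E(K, 0xAE) = 0x85; 0x70 ⊕ 0x85 = 0xF5.

C[1] = 0x6A, C[2] = 0xAD, C[3] = 0x8C, C[4] = 0x54, C[5] = 0xAE, C[6] = 0xF5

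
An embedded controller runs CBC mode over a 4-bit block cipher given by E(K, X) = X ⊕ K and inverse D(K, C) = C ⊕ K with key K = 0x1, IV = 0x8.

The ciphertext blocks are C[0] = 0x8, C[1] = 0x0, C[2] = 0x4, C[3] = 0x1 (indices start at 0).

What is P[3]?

CBC decryption: P_i = D(K, C_i) ⊕ C_{i−1}, with C_{−1} = IV.
P[3]: D(K, 0x1) = 0x0; 0x0 ⊕ 0x4 = 0x4.

P[3] = 0x4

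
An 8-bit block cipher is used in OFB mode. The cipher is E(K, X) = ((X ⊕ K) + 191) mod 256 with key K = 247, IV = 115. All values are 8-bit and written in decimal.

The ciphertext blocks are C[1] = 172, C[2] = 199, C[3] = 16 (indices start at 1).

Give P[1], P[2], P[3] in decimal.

OFB decryption: S_i = E(K, S_{i−1}) with S_{0} = IV; P_i = C_i ⊕ S_i.
P[1]: S = E(K, 115) = 67; 172 ⊕ 67 = 239.
P[2]: S = E(K, 67) = 115; 199 ⊕ 115 = 180.
P[3]: S = E(K, 115) = 67; 16 ⊕ 67 = 83.

P[1] = 239, P[2] = 180, P[3] = 83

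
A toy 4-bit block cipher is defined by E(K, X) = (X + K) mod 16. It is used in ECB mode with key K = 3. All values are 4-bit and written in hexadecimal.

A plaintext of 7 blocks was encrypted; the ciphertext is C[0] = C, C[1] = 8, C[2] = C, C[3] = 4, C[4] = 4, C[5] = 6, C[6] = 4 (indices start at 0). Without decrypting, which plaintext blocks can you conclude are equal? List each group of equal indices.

P[0] = P[2]; P[3] = P[4] = P[6]

ECB encrypts each block independently with the same key, so equal ciphertext blocks imply equal plaintext blocks.
C[0] = C[2] = C, so P[0] = P[2].
C[3] = C[4] = C[6] = 4, so P[3] = P[4] = P[6].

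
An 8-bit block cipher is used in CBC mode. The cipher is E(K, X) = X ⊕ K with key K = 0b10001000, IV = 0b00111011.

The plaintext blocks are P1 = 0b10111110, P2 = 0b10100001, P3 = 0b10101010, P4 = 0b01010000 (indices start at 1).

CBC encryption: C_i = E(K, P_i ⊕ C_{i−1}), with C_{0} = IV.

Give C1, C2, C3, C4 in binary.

C1: P1 ⊕ 0b00111011 = 0b10000101; E(K, 0b10000101) = 0b00001101.
C2: P2 ⊕ 0b00001101 = 0b10101100; E(K, 0b10101100) = 0b00100100.
C3: P3 ⊕ 0b00100100 = 0b10001110; E(K, 0b10001110) = 0b00000110.
C4: P4 ⊕ 0b00000110 = 0b01010110; E(K, 0b01010110) = 0b11011110.

C1 = 0b00001101, C2 = 0b00100100, C3 = 0b00000110, C4 = 0b11011110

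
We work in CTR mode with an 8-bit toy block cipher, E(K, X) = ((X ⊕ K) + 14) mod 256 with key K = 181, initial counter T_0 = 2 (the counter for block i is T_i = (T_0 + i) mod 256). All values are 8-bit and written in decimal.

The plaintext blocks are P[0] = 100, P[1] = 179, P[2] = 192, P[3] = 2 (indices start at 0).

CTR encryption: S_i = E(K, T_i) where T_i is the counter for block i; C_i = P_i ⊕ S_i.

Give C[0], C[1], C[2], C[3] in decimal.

C[0]: T = 2, S = E(K, T) = 197; 100 ⊕ 197 = 161.
C[1]: T = 3, S = E(K, T) = 196; 179 ⊕ 196 = 119.
C[2]: T = 4, S = E(K, T) = 191; 192 ⊕ 191 = 127.
C[3]: T = 5, S = E(K, T) = 190; 2 ⊕ 190 = 188.

C[0] = 161, C[1] = 119, C[2] = 127, C[3] = 188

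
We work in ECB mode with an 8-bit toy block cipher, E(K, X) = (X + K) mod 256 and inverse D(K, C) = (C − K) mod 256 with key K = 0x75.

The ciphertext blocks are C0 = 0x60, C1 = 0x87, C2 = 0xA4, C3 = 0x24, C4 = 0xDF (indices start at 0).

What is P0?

P0 = 0xEB

ECB decryption: P_i = D(K, C_i).
P0: D(K, 0x60) = 0xEB.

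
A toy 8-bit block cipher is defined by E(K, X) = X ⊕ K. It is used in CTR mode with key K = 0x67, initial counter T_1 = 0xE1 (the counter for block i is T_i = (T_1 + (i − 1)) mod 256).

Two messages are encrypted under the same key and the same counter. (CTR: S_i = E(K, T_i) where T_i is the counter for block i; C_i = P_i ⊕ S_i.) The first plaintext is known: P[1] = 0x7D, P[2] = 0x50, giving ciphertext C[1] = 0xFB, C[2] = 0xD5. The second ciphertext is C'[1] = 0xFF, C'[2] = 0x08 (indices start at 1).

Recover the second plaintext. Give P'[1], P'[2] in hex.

In CTR with a reused counter, both messages share the same keystream S_i, so C_i ⊕ C'_i = P_i ⊕ P'_i and thus P'_i = P_i ⊕ C_i ⊕ C'_i.
P'[1]: 0x7D ⊕ 0xFB ⊕ 0xFF = 0x79.
P'[2]: 0x50 ⊕ 0xD5 ⊕ 0x08 = 0x8D.

P'[1] = 0x79, P'[2] = 0x8D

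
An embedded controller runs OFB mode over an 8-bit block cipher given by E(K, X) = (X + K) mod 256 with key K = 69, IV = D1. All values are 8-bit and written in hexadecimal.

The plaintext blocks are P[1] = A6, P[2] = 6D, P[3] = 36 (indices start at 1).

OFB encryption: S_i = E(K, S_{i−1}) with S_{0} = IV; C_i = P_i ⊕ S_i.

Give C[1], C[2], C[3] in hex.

C[1]: S = E(K, D1) = 3A; A6 ⊕ 3A = 9C.
C[2]: S = E(K, 3A) = A3; 6D ⊕ A3 = CE.
C[3]: S = E(K, A3) = 0C; 36 ⊕ 0C = 3A.

C[1] = 9C, C[2] = CE, C[3] = 3A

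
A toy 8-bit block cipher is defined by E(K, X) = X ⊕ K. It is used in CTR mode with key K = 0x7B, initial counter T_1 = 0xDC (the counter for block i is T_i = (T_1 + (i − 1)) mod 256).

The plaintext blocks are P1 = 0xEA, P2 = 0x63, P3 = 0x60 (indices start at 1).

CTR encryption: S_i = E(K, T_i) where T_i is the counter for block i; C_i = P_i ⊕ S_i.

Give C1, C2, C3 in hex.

C1 = 0x4D, C2 = 0xC5, C3 = 0xC5

C1: T = 0xDC, S = E(K, T) = 0xA7; 0xEA ⊕ 0xA7 = 0x4D.
C2: T = 0xDD, S = E(K, T) = 0xA6; 0x63 ⊕ 0xA6 = 0xC5.
C3: T = 0xDE, S = E(K, T) = 0xA5; 0x60 ⊕ 0xA5 = 0xC5.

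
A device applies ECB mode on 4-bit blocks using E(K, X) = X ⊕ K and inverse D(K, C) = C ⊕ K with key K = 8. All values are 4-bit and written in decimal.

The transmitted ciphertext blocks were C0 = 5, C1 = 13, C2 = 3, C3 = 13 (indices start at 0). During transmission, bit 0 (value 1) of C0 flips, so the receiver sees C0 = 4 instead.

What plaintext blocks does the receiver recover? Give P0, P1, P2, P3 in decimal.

P0 = 12, P1 = 5, P2 = 11, P3 = 5

ECB decryption: P_i = D(K, C_i).
Only C0 changed, to 4. In ECB, a change in C_i affects only P_i. Decrypting the received ciphertext:
P0: D(K, 4) = 12.
P1: D(K, 13) = 5.
P2: D(K, 3) = 11.
P3: D(K, 13) = 5.
Blocks that differ from the original plaintext: P0.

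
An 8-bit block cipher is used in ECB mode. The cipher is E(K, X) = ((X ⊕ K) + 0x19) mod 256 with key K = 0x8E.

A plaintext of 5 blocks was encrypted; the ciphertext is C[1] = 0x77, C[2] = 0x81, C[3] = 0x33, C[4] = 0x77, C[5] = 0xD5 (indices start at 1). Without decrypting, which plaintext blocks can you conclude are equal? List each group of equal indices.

ECB encrypts each block independently with the same key, so equal ciphertext blocks imply equal plaintext blocks.
C[1] = C[4] = 0x77, so P[1] = P[4].

P[1] = P[4]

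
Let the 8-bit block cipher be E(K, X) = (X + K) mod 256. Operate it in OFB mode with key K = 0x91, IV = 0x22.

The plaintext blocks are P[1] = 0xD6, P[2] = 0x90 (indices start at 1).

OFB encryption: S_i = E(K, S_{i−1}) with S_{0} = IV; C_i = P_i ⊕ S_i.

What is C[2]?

C[1]: S = E(K, 0x22) = 0xB3; 0xD6 ⊕ 0xB3 = 0x65.
C[2]: S = E(K, 0xB3) = 0x44; 0x90 ⊕ 0x44 = 0xD4.

C[2] = 0xD4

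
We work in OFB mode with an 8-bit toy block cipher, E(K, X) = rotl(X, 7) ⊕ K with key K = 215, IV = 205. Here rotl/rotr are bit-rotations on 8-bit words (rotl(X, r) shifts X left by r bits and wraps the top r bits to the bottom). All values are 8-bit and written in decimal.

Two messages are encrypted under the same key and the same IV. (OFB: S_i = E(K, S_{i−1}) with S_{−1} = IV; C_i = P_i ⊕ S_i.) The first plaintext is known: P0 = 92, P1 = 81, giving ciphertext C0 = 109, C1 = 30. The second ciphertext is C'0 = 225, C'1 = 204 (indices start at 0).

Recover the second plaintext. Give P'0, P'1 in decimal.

P'0 = 208, P'1 = 131

In OFB with a reused IV, both messages share the same keystream S_i, so C_i ⊕ C'_i = P_i ⊕ P'_i and thus P'_i = P_i ⊕ C_i ⊕ C'_i.
P'0: 92 ⊕ 109 ⊕ 225 = 208.
P'1: 81 ⊕ 30 ⊕ 204 = 131.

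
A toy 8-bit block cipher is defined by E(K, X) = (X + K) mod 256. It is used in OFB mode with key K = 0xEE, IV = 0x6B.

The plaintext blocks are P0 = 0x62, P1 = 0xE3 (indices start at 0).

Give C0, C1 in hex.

OFB encryption: S_i = E(K, S_{i−1}) with S_{−1} = IV; C_i = P_i ⊕ S_i.
C0: S = E(K, 0x6B) = 0x59; 0x62 ⊕ 0x59 = 0x3B.
C1: S = E(K, 0x59) = 0x47; 0xE3 ⊕ 0x47 = 0xA4.

C0 = 0x3B, C1 = 0xA4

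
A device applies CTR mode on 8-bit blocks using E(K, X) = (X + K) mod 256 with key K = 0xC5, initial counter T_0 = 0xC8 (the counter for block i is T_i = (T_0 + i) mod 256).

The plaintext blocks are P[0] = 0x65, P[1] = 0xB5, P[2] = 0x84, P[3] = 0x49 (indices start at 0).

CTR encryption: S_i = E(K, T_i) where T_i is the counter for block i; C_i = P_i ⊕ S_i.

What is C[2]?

C[2] = 0x0B

C[0]: T = 0xC8, S = E(K, T) = 0x8D; 0x65 ⊕ 0x8D = 0xE8.
C[1]: T = 0xC9, S = E(K, T) = 0x8E; 0xB5 ⊕ 0x8E = 0x3B.
C[2]: T = 0xCA, S = E(K, T) = 0x8F; 0x84 ⊕ 0x8F = 0x0B.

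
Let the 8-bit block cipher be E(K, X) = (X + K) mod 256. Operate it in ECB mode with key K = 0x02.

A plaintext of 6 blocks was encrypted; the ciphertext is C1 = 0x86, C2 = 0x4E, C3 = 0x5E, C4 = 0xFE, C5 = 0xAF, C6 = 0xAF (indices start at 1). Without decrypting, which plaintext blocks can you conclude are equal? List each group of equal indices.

P5 = P6

ECB encrypts each block independently with the same key, so equal ciphertext blocks imply equal plaintext blocks.
C5 = C6 = 0xAF, so P5 = P6.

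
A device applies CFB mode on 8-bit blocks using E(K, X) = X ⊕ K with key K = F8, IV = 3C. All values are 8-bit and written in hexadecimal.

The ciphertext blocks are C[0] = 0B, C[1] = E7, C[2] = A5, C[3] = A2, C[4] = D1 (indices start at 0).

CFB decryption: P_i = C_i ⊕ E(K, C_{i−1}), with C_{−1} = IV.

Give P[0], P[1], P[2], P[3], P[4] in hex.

P[0]: E(K, 3C) = C4; 0B ⊕ C4 = CF.
P[1]: E(K, 0B) = F3; E7 ⊕ F3 = 14.
P[2]: E(K, E7) = 1F; A5 ⊕ 1F = BA.
P[3]: E(K, A5) = 5D; A2 ⊕ 5D = FF.
P[4]: E(K, A2) = 5A; D1 ⊕ 5A = 8B.

P[0] = CF, P[1] = 14, P[2] = BA, P[3] = FF, P[4] = 8B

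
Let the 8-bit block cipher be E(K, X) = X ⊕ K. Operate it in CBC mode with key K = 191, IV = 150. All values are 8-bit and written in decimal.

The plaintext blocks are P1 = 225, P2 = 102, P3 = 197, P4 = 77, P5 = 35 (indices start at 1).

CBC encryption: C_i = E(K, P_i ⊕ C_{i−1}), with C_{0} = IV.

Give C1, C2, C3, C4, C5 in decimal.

C1 = 200, C2 = 17, C3 = 107, C4 = 153, C5 = 5

C1: P1 ⊕ 150 = 119; E(K, 119) = 200.
C2: P2 ⊕ 200 = 174; E(K, 174) = 17.
C3: P3 ⊕ 17 = 212; E(K, 212) = 107.
C4: P4 ⊕ 107 = 38; E(K, 38) = 153.
C5: P5 ⊕ 153 = 186; E(K, 186) = 5.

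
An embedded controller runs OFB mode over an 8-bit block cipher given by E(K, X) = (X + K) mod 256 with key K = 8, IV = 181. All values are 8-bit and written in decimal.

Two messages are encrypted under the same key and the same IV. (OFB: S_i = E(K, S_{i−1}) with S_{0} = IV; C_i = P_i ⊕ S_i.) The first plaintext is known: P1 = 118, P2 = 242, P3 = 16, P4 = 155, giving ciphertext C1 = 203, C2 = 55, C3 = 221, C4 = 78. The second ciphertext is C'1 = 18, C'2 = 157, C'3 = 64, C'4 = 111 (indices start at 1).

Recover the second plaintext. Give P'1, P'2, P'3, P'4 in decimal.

In OFB with a reused IV, both messages share the same keystream S_i, so C_i ⊕ C'_i = P_i ⊕ P'_i and thus P'_i = P_i ⊕ C_i ⊕ C'_i.
P'1: 118 ⊕ 203 ⊕ 18 = 175.
P'2: 242 ⊕ 55 ⊕ 157 = 88.
P'3: 16 ⊕ 221 ⊕ 64 = 141.
P'4: 155 ⊕ 78 ⊕ 111 = 186.

P'1 = 175, P'2 = 88, P'3 = 141, P'4 = 186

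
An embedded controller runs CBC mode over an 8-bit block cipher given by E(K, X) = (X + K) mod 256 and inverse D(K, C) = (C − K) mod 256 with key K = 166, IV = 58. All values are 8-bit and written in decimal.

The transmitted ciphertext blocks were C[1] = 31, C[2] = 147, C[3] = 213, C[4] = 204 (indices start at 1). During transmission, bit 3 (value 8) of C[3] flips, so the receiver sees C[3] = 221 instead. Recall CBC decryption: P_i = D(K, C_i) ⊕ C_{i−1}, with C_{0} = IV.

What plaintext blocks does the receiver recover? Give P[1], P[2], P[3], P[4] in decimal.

P[1] = 67, P[2] = 242, P[3] = 164, P[4] = 251

Only C[3] changed, to 221. In CBC, a change in C_i garbles P_i and flips the same bit in P_{i+1}. Decrypting the received ciphertext:
P[1]: D(K, 31) = 121; 121 ⊕ 58 = 67.
P[2]: D(K, 147) = 237; 237 ⊕ 31 = 242.
P[3]: D(K, 221) = 55; 55 ⊕ 147 = 164.
P[4]: D(K, 204) = 38; 38 ⊕ 221 = 251.
Blocks that differ from the original plaintext: P[3], P[4].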